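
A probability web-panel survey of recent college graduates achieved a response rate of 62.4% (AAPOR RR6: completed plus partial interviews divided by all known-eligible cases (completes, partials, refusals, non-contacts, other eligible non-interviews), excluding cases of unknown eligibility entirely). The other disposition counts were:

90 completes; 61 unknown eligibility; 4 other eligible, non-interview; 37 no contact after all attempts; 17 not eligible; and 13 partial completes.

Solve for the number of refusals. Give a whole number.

21

Num = 90 + 13 = 103
RR6 = 103 / D = 0.624
D = 103 / 0.624 = 165.1
Rest of base = 144
refusals = 165.1 − 144 ≈ 21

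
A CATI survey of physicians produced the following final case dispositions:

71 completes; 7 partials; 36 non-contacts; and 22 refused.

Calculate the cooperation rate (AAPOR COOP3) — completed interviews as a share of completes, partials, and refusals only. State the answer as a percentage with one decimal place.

71.0%

Numerator = 71
Denominator = 71 + 7 + 22 = 100
COOP3 = 71 / 100 = 0.7100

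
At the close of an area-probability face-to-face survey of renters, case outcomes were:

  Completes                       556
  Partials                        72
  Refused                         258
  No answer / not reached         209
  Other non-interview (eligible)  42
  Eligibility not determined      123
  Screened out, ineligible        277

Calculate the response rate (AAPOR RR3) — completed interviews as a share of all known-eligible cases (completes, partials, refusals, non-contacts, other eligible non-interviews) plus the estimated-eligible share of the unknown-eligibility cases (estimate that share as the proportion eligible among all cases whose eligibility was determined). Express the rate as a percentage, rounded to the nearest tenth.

Numerator → 556
Known eligible → 556 + 72 + 258 + 209 + 42 = 1137
e = 1137 / (1137 + 277) = 1137 / 1414 = 0.8041
Eligible share of unknowns → 0.8041 × 123 = 98.90
Denom → 1137 + 98.90 = 1235.90
RR3 = 556 / 1235.90 = 0.4499

45.0%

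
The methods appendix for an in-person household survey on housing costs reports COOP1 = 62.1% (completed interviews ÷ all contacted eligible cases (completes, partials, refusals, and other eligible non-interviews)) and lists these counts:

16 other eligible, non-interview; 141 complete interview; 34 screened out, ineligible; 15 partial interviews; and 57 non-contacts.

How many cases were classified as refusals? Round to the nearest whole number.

COOP1 = 141 / D = 0.621
D = 141 / 0.621 = 227.1
Rest of base = 172
refusals = 227.1 − 172 ≈ 55

55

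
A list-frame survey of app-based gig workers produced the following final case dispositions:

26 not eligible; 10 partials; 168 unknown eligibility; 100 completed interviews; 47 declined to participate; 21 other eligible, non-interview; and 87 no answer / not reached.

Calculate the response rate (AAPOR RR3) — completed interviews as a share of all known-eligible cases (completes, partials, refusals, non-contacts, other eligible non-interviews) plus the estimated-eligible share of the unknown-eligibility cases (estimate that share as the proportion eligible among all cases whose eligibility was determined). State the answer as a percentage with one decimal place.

23.9%

Numerator = 100
Determined eligible = 100 + 10 + 47 + 87 + 21 = 265
e = 265 / (265 + 26) = 265 / 291 = 0.9107
Eligible share of unknowns = 0.9107 × 168 = 153.00
Denom = 265 + 153.00 = 418.00
RR3 = 100 / 418.00 = 0.2392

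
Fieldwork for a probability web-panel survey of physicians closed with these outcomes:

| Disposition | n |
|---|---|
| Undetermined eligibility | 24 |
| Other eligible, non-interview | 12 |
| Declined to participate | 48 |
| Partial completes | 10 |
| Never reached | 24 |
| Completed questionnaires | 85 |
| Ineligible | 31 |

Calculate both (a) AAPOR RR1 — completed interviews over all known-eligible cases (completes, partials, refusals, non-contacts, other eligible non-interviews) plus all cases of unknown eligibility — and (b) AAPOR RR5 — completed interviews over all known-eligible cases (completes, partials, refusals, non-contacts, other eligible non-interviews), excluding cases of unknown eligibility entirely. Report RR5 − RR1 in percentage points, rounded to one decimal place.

5.6

Num = 85
Denominator = 85 + 10 + 48 + 24 + 12 + 24 = 203
RR1 = 85 / 203 = 0.4187
Denominator = 85 + 10 + 48 + 24 + 12 = 179
RR5 = 85 / 179 = 0.4749
Difference = 47.49 − 41.87 = 5.62 percentage points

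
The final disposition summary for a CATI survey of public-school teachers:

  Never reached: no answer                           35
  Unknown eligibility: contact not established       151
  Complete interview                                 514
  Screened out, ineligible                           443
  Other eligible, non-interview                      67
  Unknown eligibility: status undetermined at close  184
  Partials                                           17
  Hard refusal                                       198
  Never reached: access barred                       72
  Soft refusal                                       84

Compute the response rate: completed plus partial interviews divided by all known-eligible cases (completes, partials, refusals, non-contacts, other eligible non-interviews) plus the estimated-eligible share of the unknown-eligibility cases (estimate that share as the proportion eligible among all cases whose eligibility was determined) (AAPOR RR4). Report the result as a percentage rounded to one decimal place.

Refusals = 198 + 84 = 282
No answer / not reached = 35 + 72 = 107
Eligibility not determined = 151 + 184 = 335
Numerator: 514 + 17 = 531
Known eligible: 514 + 17 + 282 + 107 + 67 = 987
e = 987 / (987 + 443) = 987 / 1430 = 0.6902
e × U: 0.6902 × 335 = 231.22
Base: 987 + 231.22 = 1218.22
RR4 = 531 / 1218.22 = 0.4359

43.6%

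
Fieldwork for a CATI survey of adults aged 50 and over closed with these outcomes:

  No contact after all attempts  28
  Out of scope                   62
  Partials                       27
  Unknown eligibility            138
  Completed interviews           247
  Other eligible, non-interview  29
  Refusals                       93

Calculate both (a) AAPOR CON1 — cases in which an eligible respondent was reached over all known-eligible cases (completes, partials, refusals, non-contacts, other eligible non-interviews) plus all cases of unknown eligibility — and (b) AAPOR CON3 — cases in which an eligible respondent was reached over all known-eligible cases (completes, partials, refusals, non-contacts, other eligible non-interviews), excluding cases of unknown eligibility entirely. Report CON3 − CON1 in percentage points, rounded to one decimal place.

22.9

Top = 247 + 27 + 93 + 29 = 396
Denominator = 247 + 27 + 93 + 28 + 29 + 138 = 562
CON1 = 396 / 562 = 0.7046
Denominator = 247 + 27 + 93 + 28 + 29 = 424
CON3 = 396 / 424 = 0.9340
Difference = 93.40 − 70.46 = 22.94 percentage points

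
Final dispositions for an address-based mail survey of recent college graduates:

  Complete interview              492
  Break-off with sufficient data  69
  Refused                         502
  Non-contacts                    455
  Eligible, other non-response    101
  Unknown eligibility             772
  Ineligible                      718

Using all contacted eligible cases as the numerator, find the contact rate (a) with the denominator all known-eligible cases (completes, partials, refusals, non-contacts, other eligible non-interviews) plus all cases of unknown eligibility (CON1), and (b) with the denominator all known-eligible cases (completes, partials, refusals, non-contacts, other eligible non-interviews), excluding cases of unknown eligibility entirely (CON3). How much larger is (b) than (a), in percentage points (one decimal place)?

23.2

Top → 492 + 69 + 502 + 101 = 1164
Denom → 492 + 69 + 502 + 455 + 101 + 772 = 2391
CON1 = 1164 / 2391 = 0.4868
Denom → 492 + 69 + 502 + 455 + 101 = 1619
CON3 = 1164 / 1619 = 0.7190
Difference = 71.90 − 48.68 = 23.22 percentage points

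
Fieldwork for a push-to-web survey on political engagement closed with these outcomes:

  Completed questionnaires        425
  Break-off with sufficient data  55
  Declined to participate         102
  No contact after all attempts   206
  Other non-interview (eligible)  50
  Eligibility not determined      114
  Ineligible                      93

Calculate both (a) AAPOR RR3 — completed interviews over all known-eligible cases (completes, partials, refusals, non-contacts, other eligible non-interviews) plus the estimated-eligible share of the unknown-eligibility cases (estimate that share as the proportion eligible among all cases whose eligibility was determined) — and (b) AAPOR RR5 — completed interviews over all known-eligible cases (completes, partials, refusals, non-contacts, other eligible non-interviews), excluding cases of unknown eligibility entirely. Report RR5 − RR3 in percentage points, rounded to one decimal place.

5.5

Top: 425
Known eligible: 425 + 55 + 102 + 206 + 50 = 838
e = 838 / (838 + 93) = 838 / 931 = 0.9001
Estimated eligible among unknowns: 0.9001 × 114 = 102.61
Denom: 838 + 102.61 = 940.61
RR3 = 425 / 940.61 = 0.4518
Denom: 425 + 55 + 102 + 206 + 50 = 838
RR5 = 425 / 838 = 0.5072
Difference = 50.72 − 45.18 = 5.54 percentage points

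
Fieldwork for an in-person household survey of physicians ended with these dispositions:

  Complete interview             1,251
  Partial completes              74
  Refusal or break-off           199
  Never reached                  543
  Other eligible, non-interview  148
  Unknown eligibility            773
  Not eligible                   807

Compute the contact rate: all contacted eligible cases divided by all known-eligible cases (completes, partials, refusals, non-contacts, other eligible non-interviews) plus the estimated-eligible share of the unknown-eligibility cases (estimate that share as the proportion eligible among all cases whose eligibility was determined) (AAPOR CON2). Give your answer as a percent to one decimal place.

60.1%

Num = 1251 + 74 + 199 + 148 = 1672
Determined eligible = 1251 + 74 + 199 + 543 + 148 = 2215
e = 2215 / (2215 + 807) = 2215 / 3022 = 0.7330
Estimated eligible among unknowns = 0.7330 × 773 = 566.61
Base = 2215 + 566.61 = 2781.61
CON2 = 1672 / 2781.61 = 0.6011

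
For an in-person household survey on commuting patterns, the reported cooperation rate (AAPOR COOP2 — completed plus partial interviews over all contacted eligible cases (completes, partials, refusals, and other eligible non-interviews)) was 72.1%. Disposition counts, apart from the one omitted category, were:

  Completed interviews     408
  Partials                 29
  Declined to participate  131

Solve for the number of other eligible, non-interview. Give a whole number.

38

Num = 408 + 29 = 437
COOP2 = 437 / D = 0.721
D = 437 / 0.721 = 606.1
Other denominator terms total 568
other eligible, non-interview = 606.1 − 568 ≈ 38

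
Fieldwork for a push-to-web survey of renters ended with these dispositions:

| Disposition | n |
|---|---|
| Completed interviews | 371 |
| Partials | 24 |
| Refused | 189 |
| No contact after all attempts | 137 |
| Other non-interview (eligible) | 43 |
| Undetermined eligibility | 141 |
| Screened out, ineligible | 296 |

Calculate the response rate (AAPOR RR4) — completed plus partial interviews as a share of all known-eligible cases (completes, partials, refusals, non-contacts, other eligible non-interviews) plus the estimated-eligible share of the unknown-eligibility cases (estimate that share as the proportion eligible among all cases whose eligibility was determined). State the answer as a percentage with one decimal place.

Top: 371 + 24 = 395
Known eligible: 371 + 24 + 189 + 137 + 43 = 764
e = 764 / (764 + 296) = 764 / 1060 = 0.7208
Eligible share of unknowns: 0.7208 × 141 = 101.63
Denominator: 764 + 101.63 = 865.63
RR4 = 395 / 865.63 = 0.4563

45.6%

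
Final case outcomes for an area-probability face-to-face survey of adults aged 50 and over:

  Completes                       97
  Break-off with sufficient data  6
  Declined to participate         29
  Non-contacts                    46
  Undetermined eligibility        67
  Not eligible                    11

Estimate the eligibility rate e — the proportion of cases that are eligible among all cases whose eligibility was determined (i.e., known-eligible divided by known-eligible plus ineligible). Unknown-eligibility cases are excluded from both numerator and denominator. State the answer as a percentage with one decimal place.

94.2%

Eligible (known) = 97 + 6 + 29 + 46 = 178
e = 178 / (178 + 11) = 178 / 189 = 0.9418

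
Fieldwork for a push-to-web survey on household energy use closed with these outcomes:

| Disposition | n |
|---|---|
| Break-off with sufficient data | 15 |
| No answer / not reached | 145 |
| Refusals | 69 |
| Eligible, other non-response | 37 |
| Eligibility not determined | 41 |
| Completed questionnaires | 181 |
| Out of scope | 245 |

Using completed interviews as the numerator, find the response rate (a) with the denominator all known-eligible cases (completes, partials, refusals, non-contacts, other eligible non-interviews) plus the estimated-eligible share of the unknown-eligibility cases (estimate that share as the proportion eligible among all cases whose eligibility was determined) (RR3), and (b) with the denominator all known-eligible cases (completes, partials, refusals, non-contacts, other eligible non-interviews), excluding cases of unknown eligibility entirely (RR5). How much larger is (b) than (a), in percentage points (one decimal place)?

Top: 181
Known eligible: 181 + 15 + 69 + 145 + 37 = 447
e = 447 / (447 + 245) = 447 / 692 = 0.6460
e × U: 0.6460 × 41 = 26.49
Denominator: 447 + 26.49 = 473.49
RR3 = 181 / 473.49 = 0.3823
Denominator: 181 + 15 + 69 + 145 + 37 = 447
RR5 = 181 / 447 = 0.4049
Difference = 40.49 − 38.23 = 2.26 percentage points

2.3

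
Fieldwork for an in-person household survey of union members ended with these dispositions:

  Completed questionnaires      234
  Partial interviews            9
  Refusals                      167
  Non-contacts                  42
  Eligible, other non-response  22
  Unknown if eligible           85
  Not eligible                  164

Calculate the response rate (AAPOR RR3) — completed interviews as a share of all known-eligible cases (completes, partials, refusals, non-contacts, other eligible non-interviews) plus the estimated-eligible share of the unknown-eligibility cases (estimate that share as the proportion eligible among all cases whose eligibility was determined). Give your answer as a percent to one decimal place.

43.6%

Top = 234
Determined eligible = 234 + 9 + 167 + 42 + 22 = 474
e = 474 / (474 + 164) = 474 / 638 = 0.7429
e × U = 0.7429 × 85 = 63.15
Base = 474 + 63.15 = 537.15
RR3 = 234 / 537.15 = 0.4356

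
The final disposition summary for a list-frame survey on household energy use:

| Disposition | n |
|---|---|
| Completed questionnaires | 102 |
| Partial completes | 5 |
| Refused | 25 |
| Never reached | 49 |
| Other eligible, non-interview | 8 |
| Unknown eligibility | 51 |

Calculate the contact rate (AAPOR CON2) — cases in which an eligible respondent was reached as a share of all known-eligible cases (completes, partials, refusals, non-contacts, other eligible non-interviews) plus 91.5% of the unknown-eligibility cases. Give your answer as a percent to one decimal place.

Num = 102 + 5 + 25 + 8 = 140
Eligible (known) = 102 + 5 + 25 + 49 + 8 = 189
Eligible share of unknowns = 0.9150 × 51 = 46.66
Denominator = 189 + 46.66 = 235.66
CON2 = 140 / 235.66 = 0.5941

59.4%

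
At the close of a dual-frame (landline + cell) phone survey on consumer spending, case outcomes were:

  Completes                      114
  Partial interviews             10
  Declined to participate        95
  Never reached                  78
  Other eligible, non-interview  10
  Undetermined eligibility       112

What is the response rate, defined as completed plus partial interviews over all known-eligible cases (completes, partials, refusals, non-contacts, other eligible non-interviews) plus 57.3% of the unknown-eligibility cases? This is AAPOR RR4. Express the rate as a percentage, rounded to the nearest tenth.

Num: 114 + 10 = 124
Determined eligible: 114 + 10 + 95 + 78 + 10 = 307
e × U: 0.5730 × 112 = 64.18
Denominator: 307 + 64.18 = 371.18
RR4 = 124 / 371.18 = 0.3341

33.4%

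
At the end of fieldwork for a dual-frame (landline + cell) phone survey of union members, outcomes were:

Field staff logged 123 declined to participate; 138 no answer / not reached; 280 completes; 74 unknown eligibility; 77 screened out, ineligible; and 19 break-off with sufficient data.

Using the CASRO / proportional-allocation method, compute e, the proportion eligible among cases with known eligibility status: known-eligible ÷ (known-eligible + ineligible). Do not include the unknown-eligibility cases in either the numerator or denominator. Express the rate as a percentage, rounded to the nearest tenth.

Eligible (known): 280 + 19 + 123 + 138 = 560
e = 560 / (560 + 77) = 560 / 637 = 0.8791

87.9%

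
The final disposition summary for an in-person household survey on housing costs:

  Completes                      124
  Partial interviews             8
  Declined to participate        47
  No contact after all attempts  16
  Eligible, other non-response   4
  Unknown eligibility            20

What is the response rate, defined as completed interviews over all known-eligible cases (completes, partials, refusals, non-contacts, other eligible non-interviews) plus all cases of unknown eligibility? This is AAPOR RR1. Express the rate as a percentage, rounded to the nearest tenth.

Num → 124
Base → 124 + 8 + 47 + 16 + 4 + 20 = 219
RR1 = 124 / 219 = 0.5662

56.6%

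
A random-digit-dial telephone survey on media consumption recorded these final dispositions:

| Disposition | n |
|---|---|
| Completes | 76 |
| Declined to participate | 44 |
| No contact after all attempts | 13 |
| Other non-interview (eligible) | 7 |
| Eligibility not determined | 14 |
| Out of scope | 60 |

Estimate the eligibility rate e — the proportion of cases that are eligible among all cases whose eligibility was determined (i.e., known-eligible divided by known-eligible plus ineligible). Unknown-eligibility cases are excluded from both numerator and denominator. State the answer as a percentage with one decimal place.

70.0%

Known eligible: 76 + 44 + 13 + 7 = 140
e = 140 / (140 + 60) = 140 / 200 = 0.7000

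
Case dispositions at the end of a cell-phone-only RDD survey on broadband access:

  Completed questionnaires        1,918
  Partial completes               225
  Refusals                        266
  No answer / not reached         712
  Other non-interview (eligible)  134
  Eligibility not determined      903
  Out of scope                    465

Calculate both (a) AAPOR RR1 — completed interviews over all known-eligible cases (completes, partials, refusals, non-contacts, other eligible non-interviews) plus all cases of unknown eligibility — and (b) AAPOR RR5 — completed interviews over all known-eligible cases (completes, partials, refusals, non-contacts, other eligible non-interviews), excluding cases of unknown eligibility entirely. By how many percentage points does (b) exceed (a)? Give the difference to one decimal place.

Num → 1918
Denom → 1918 + 225 + 266 + 712 + 134 + 903 = 4158
RR1 = 1918 / 4158 = 0.4613
Denom → 1918 + 225 + 266 + 712 + 134 = 3255
RR5 = 1918 / 3255 = 0.5892
Difference = 58.92 − 46.13 = 12.79 percentage points

12.8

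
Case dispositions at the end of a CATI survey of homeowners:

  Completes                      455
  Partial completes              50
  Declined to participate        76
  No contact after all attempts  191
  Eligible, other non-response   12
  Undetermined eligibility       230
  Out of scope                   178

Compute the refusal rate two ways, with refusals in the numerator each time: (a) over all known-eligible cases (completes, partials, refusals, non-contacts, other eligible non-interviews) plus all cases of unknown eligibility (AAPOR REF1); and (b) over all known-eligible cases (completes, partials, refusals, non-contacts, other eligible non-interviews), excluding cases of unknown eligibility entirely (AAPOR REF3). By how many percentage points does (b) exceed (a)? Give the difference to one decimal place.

Num: 76
Denom: 455 + 50 + 76 + 191 + 12 + 230 = 1014
REF1 = 76 / 1014 = 0.0750
Denom: 455 + 50 + 76 + 191 + 12 = 784
REF3 = 76 / 784 = 0.0969
Difference = 9.69 − 7.50 = 2.19 percentage points

2.2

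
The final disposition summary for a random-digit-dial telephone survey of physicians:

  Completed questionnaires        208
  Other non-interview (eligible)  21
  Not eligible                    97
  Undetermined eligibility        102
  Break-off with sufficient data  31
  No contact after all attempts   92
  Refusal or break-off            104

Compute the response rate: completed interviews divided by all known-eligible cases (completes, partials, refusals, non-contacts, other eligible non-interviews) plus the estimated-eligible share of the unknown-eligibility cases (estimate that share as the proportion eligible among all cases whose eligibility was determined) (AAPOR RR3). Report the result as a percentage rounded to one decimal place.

Num → 208
Known eligible → 208 + 31 + 104 + 92 + 21 = 456
e = 456 / (456 + 97) = 456 / 553 = 0.8246
Eligible share of unknowns → 0.8246 × 102 = 84.11
Base → 456 + 84.11 = 540.11
RR3 = 208 / 540.11 = 0.3851

38.5%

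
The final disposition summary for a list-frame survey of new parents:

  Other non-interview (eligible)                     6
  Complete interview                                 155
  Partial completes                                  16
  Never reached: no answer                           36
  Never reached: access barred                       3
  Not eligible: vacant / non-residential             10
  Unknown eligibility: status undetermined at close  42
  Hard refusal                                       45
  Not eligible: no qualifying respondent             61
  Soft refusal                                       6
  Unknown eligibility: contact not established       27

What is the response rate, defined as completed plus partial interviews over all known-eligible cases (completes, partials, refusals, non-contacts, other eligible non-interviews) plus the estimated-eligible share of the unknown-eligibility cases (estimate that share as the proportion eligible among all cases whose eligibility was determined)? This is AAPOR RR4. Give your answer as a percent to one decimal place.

53.2%

Refusals = 45 + 6 = 51
Never reached = 36 + 3 = 39
Unknown if eligible = 27 + 42 = 69
Out of scope = 61 + 10 = 71
Numerator → 155 + 16 = 171
Determined eligible → 155 + 16 + 51 + 39 + 6 = 267
e = 267 / (267 + 71) = 267 / 338 = 0.7899
e × U → 0.7899 × 69 = 54.50
Denom → 267 + 54.50 = 321.50
RR4 = 171 / 321.50 = 0.5319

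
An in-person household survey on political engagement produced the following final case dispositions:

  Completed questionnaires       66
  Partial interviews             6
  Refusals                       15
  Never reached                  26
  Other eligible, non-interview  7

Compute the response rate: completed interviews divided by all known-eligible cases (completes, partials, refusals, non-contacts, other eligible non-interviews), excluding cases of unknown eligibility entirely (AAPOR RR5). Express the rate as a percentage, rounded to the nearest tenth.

Numerator: 66
Denom: 66 + 6 + 15 + 26 + 7 = 120
RR5 = 66 / 120 = 0.5500

55.0%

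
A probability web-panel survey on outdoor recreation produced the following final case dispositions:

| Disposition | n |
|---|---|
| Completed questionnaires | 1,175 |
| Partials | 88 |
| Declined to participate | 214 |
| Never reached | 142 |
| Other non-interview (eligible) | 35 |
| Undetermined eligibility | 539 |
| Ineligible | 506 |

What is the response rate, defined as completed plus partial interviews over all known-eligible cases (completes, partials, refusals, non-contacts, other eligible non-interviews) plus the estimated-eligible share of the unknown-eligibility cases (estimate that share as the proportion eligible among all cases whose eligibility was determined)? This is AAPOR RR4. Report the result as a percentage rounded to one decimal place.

Numerator → 1175 + 88 = 1263
Determined eligible → 1175 + 88 + 214 + 142 + 35 = 1654
e = 1654 / (1654 + 506) = 1654 / 2160 = 0.7657
Eligible share of unknowns → 0.7657 × 539 = 412.71
Denominator → 1654 + 412.71 = 2066.71
RR4 = 1263 / 2066.71 = 0.6111

61.1%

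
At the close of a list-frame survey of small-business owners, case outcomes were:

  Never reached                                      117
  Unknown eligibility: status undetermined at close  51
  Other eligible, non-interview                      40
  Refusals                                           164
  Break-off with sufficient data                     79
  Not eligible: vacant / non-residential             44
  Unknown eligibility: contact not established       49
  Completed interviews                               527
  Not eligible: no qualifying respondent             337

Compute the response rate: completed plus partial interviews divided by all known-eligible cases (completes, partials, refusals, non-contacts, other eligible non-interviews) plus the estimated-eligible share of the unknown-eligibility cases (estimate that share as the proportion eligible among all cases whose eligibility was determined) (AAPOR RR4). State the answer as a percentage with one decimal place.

60.7%

Eligibility not determined = 49 + 51 = 100
Not eligible = 337 + 44 = 381
Num: 527 + 79 = 606
Known eligible: 527 + 79 + 164 + 117 + 40 = 927
e = 927 / (927 + 381) = 927 / 1308 = 0.7087
Estimated eligible among unknowns: 0.7087 × 100 = 70.87
Base: 927 + 70.87 = 997.87
RR4 = 606 / 997.87 = 0.6073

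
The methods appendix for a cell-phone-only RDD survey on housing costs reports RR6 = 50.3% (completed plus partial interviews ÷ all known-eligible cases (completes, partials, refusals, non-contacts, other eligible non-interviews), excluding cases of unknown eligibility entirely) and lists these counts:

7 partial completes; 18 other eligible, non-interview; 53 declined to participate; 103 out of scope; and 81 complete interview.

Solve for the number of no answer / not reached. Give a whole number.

16

Num = 81 + 7 = 88
RR6 = 88 / D = 0.503
D = 88 / 0.503 = 175.0
Rest of base = 159
no answer / not reached = 175.0 − 159 ≈ 16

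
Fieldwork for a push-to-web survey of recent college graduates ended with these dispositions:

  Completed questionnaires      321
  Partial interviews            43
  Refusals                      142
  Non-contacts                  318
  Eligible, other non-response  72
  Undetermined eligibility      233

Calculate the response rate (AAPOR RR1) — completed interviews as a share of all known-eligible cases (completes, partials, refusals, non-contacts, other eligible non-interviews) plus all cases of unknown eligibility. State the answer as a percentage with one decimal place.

Top: 321
Denom: 321 + 43 + 142 + 318 + 72 + 233 = 1129
RR1 = 321 / 1129 = 0.2843

28.4%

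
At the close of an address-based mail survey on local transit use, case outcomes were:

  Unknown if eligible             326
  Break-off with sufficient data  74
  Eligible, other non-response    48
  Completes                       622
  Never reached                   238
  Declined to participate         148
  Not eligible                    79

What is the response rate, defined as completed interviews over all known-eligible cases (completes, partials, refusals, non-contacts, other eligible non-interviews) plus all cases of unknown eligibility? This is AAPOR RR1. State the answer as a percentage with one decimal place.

42.7%

Numerator = 622
Denominator = 622 + 74 + 148 + 238 + 48 + 326 = 1456
RR1 = 622 / 1456 = 0.4272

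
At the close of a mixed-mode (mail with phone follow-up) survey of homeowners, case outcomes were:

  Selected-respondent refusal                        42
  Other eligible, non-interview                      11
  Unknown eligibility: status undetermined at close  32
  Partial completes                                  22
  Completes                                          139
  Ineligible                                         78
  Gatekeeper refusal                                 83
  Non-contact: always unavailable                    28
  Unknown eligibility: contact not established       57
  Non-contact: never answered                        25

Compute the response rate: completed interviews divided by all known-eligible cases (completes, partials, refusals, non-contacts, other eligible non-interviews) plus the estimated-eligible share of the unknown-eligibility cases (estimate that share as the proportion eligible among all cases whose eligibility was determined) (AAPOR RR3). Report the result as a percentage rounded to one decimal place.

Refused = 83 + 42 = 125
No answer / not reached = 25 + 28 = 53
Unknown if eligible = 57 + 32 = 89
Top: 139
Eligible (known): 139 + 22 + 125 + 53 + 11 = 350
e = 350 / (350 + 78) = 350 / 428 = 0.8178
e × U: 0.8178 × 89 = 72.78
Denom: 350 + 72.78 = 422.78
RR3 = 139 / 422.78 = 0.3288

32.9%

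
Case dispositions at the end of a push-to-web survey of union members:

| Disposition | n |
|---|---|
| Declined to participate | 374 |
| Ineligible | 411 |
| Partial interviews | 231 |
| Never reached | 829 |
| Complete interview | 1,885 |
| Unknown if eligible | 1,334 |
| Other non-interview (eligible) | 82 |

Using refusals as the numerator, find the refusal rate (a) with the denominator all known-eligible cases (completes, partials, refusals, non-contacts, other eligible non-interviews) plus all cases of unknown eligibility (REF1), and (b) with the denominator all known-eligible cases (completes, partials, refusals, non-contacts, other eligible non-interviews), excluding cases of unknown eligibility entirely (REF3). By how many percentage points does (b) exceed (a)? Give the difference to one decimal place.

Num → 374
Base → 1885 + 231 + 374 + 829 + 82 + 1334 = 4735
REF1 = 374 / 4735 = 0.0790
Base → 1885 + 231 + 374 + 829 + 82 = 3401
REF3 = 374 / 3401 = 0.1100
Difference = 11.00 − 7.90 = 3.10 percentage points

3.1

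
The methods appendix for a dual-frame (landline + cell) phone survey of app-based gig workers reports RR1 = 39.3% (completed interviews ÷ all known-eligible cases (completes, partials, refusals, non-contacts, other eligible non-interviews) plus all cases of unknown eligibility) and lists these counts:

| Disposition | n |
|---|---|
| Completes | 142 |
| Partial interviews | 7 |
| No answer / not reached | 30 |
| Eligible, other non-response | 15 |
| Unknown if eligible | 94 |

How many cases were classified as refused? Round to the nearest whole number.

RR1 = 142 / D = 0.393
D = 142 / 0.393 = 361.3
Other denominator terms total 288
refused = 361.3 − 288 ≈ 73

73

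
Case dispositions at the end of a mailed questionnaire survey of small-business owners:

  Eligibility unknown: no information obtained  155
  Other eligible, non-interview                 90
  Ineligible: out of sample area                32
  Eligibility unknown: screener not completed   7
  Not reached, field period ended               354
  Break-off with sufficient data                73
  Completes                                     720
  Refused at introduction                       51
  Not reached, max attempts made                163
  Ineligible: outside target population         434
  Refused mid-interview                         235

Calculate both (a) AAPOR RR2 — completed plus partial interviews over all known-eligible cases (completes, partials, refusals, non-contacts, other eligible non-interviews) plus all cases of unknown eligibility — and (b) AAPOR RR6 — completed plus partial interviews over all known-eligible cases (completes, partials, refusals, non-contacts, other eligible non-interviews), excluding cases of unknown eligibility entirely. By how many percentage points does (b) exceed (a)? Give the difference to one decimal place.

4.1

Refused = 51 + 235 = 286
Never reached = 354 + 163 = 517
Unknown if eligible = 7 + 155 = 162
Out of scope = 434 + 32 = 466
Top = 720 + 73 = 793
Base = 720 + 73 + 286 + 517 + 90 + 162 = 1848
RR2 = 793 / 1848 = 0.4291
Base = 720 + 73 + 286 + 517 + 90 = 1686
RR6 = 793 / 1686 = 0.4703
Difference = 47.03 − 42.91 = 4.12 percentage points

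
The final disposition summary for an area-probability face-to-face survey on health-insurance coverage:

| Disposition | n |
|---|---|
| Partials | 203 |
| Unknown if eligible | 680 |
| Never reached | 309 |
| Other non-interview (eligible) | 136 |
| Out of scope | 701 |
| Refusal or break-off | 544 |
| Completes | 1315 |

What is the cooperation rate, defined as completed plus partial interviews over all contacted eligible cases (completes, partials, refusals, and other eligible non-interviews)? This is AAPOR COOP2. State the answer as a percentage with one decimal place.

Top → 1315 + 203 = 1518
Denom → 1315 + 203 + 544 + 136 = 2198
COOP2 = 1518 / 2198 = 0.6906

69.1%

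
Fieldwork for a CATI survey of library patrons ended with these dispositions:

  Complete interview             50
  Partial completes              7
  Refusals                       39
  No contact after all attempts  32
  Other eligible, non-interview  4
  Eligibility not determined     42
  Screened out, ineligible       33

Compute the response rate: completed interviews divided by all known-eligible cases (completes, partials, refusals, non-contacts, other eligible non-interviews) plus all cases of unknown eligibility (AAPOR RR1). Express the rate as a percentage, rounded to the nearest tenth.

28.7%

Top → 50
Denominator → 50 + 7 + 39 + 32 + 4 + 42 = 174
RR1 = 50 / 174 = 0.2874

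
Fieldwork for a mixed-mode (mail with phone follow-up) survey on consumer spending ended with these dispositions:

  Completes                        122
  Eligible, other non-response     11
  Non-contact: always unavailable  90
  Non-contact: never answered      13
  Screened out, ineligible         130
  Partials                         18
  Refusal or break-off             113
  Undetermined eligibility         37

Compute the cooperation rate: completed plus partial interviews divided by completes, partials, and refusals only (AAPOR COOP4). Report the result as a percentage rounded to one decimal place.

55.3%

No answer / not reached = 13 + 90 = 103
Numerator → 122 + 18 = 140
Base → 122 + 18 + 113 = 253
COOP4 = 140 / 253 = 0.5534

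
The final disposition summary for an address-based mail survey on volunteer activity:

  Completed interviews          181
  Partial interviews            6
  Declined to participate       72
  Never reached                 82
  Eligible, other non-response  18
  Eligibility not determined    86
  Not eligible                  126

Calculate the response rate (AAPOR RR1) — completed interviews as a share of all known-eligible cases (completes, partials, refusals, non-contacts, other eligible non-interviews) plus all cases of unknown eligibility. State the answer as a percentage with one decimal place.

40.7%

Top → 181
Denom → 181 + 6 + 72 + 82 + 18 + 86 = 445
RR1 = 181 / 445 = 0.4067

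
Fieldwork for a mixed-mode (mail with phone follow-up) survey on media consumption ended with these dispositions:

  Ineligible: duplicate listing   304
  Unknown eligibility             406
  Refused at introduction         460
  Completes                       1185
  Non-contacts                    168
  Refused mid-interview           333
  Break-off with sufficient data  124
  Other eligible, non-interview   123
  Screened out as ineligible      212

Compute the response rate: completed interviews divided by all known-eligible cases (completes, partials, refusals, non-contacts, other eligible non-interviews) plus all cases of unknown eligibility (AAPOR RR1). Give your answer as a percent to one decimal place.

42.3%

Refusals = 460 + 333 = 793
Not eligible = 212 + 304 = 516
Numerator → 1185
Denom → 1185 + 124 + 793 + 168 + 123 + 406 = 2799
RR1 = 1185 / 2799 = 0.4234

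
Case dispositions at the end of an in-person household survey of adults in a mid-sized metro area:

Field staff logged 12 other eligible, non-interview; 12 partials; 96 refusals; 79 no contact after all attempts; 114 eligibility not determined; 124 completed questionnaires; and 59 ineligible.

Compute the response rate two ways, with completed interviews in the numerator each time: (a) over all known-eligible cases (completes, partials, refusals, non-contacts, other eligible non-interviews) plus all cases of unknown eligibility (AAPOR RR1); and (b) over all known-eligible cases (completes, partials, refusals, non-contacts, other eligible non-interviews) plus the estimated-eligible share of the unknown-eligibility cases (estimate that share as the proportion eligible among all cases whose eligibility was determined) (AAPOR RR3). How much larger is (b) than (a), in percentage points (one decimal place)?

Numerator: 124
Denominator: 124 + 12 + 96 + 79 + 12 + 114 = 437
RR1 = 124 / 437 = 0.2838
Known eligible: 124 + 12 + 96 + 79 + 12 = 323
e = 323 / (323 + 59) = 323 / 382 = 0.8455
e × U: 0.8455 × 114 = 96.39
Denominator: 323 + 96.39 = 419.39
RR3 = 124 / 419.39 = 0.2957
Difference = 29.57 − 28.38 = 1.19 percentage points

1.2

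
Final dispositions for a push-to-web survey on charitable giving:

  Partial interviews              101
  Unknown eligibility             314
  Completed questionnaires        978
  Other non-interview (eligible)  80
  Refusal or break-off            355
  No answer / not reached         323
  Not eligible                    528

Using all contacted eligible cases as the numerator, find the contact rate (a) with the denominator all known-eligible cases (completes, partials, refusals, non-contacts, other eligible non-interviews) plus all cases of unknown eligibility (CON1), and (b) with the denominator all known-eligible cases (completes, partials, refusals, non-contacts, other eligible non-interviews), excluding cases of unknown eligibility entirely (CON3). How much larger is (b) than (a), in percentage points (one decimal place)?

Num = 978 + 101 + 355 + 80 = 1514
Denominator = 978 + 101 + 355 + 323 + 80 + 314 = 2151
CON1 = 1514 / 2151 = 0.7039
Denominator = 978 + 101 + 355 + 323 + 80 = 1837
CON3 = 1514 / 1837 = 0.8242
Difference = 82.42 − 70.39 = 12.03 percentage points

12.0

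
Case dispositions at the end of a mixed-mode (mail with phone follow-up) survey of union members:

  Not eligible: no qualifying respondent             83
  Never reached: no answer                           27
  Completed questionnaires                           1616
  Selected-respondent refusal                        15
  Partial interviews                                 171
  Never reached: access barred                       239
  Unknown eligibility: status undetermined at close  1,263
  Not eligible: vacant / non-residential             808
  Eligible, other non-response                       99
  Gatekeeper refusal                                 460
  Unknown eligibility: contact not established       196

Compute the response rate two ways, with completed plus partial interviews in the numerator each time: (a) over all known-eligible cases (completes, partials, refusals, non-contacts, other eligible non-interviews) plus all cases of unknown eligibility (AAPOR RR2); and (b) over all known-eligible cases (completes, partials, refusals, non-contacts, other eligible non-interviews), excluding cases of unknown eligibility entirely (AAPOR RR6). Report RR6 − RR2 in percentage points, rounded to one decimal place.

24.3

Refusals = 460 + 15 = 475
Never reached = 27 + 239 = 266
Undetermined eligibility = 196 + 1263 = 1459
Out of scope = 83 + 808 = 891
Numerator → 1616 + 171 = 1787
Base → 1616 + 171 + 475 + 266 + 99 + 1459 = 4086
RR2 = 1787 / 4086 = 0.4373
Base → 1616 + 171 + 475 + 266 + 99 = 2627
RR6 = 1787 / 2627 = 0.6802
Difference = 68.02 − 43.73 = 24.29 percentage points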